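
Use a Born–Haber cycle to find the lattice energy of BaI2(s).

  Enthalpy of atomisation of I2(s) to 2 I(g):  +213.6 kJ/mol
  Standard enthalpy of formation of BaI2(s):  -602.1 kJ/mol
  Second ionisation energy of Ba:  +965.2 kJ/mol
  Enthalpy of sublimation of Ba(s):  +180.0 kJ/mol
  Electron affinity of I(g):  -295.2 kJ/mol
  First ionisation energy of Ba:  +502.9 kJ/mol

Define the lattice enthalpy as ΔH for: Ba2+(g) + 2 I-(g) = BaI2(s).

U = -1873.4 kJ/mol

ΔHf° = 1·ΔHsub + 1·(ΣIE) + 1·D(I2) + 2·EA + U
-602.1 = 1·(+180.0) + 1·(+1468.1) + 1·(+213.6) + 2·(-295.2) + U
U = -602.1 − (+1271.3) = -1873.4 kJ/mol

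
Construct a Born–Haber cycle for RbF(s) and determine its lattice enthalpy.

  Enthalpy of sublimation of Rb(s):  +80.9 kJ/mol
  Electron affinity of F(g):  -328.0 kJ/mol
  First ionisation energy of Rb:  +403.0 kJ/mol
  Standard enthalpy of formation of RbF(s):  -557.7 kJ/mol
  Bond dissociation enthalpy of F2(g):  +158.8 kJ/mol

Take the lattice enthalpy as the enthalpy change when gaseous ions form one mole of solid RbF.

ΔHf° = 1·ΔHsub + 1·(ΣIE) + 1/2·D(F2) + 1·EA + U
-557.7 = 1·(+80.9) + 1·(+403.0) + 1/2·(+158.8) + 1·(-328.0) + U
U = -557.7 − (+235.3) = -793.0 kJ/mol

U = -793.0 kJ/mol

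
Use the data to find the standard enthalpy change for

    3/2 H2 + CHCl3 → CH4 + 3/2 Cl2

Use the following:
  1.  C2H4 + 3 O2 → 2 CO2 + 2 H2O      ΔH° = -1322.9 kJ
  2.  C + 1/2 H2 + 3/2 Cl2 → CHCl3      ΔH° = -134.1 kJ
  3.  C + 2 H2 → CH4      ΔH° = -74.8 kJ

eq. 1: not needed (H2O appears nowhere else).
eq. 2 reversed (reverse to put CHCl3 on the reactant side): +134.1 kJ
eq. 3 as written (CH4 already on the product side): -74.8 kJ
Combining the equations, ΔH° = (-1)·(-134.1) + (1)·(-74.8) = 59.3 kJ

ΔH° = 59.3 kJ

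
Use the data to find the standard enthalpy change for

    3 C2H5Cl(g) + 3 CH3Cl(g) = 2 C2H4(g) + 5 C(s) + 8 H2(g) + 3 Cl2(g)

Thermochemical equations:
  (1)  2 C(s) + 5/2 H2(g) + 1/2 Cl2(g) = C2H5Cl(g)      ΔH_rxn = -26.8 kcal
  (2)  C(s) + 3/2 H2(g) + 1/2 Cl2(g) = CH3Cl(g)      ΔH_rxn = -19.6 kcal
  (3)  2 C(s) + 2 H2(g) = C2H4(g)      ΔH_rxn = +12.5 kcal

(1) reversed and × 3: (-3)·(-26.8) = +80.4 kcal
(2) reversed and × 3: (-3)·(-19.6) = +58.8 kcal
(3) × 2: (2)·(+12.5) = +25.0 kcal
ΔH_rxn = (-3)·(-26.8) + (-3)·(-19.6) + (2)·(+12.5) = 164.2 kcal

ΔH_rxn = 164.2 kcal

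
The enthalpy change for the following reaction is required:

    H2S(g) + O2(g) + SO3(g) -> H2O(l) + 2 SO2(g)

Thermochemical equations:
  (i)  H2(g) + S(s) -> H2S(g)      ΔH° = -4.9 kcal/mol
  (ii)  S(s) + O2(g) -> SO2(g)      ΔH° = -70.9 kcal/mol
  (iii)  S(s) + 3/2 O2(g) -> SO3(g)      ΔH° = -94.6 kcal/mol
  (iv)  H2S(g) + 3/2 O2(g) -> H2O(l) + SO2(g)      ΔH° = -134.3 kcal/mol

(i): not needed (H2(g) appears nowhere else).
(ii) as written: -70.9 kcal/mol
(iii) reversed (reverse to put SO3(g) on the reactant side): +94.6 kcal/mol
(iv) as written (H2O(l) already on the product side): -134.3 kcal/mol
Combining the equations, ΔH° = (1)·(-70.9) + (-1)·(-94.6) + (1)·(-134.3) = -110.6 kcal/mol

ΔH° = -110.6 kcal/mol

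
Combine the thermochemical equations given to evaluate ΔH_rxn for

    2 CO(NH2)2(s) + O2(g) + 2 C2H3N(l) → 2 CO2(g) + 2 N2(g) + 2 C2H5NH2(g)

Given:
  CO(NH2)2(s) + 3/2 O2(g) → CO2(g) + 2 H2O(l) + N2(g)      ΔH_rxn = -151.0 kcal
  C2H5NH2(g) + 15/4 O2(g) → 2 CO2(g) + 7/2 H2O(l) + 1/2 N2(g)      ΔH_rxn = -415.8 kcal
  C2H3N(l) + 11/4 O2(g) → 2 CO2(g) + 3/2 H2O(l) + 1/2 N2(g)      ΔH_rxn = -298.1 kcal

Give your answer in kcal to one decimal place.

equation 1 × 2 (×2 to match 2 CO(NH2)2(s) in the target): (2)·(-151.0) = -302.0 kcal
equation 2 reversed and × 2 (C2H5NH2(g) must end up as a product; scale by 2 for the 2 C2H5NH2(g)): (-2)·(-415.8) = +831.6 kcal
equation 3 × 2 (×2 to match 2 C2H3N(l) in the target): (2)·(-298.1) = -596.2 kcal
ΔH_rxn = (-302.0) + (+831.6) + (-596.2) = -66.6 kcal

ΔH_rxn = -66.6 kcal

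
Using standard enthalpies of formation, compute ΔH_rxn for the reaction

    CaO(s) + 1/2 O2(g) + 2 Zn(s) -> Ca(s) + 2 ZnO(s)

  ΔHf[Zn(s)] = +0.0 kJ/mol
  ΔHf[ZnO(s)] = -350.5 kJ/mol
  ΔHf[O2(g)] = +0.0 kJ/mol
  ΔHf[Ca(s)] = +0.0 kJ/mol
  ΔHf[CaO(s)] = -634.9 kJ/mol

ΔH_rxn = -66.1 kJ/mol

ΔH°rxn = Σ nΔHf°(products) − Σ nΔHf°(reactants).
Products: 1·(+0.0) + 2·(-350.5) = -701.0
Reactants: 1·(-634.9) + 1/2·(+0.0) + 2·(+0.0) = -634.9
ΔH_rxn = (-701.0) − (-634.9) = -66.1 kJ/mol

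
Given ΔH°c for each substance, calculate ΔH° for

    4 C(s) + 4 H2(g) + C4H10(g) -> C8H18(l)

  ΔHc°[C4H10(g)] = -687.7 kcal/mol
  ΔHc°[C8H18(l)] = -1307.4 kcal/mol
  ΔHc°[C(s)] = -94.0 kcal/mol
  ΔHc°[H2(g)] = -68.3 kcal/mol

ΔH° = -29.5 kcal/mol

With combustion enthalpies, reactants minus products:
= [4·(-94.0) + 4·(-68.3) + 1·(-687.7)] − [1·(-1307.4)]
= -29.5 kcal/mol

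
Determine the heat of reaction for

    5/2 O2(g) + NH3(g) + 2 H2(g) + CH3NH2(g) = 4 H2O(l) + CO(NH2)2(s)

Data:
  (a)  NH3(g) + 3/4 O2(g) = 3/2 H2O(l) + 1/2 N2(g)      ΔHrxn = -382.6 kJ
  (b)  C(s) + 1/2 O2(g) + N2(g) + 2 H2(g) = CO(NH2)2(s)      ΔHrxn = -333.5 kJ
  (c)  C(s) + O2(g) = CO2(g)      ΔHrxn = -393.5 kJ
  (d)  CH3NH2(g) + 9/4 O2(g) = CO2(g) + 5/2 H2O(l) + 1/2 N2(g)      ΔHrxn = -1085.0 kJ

(a) as written (NH3(g) already on the reactant side): -382.6 kJ
(b) as written (CO(NH2)2(s) already on the product side): -333.5 kJ
(c) reversed: +393.5 kJ
(d) as written (CH3NH2(g) already on the reactant side): -1085.0 kJ
Summing the manipulated equations, ΔHrxn = (-382.6) + (-333.5) + (+393.5) + (-1085.0) = -1407.6 kJ

ΔHrxn = -1407.6 kJ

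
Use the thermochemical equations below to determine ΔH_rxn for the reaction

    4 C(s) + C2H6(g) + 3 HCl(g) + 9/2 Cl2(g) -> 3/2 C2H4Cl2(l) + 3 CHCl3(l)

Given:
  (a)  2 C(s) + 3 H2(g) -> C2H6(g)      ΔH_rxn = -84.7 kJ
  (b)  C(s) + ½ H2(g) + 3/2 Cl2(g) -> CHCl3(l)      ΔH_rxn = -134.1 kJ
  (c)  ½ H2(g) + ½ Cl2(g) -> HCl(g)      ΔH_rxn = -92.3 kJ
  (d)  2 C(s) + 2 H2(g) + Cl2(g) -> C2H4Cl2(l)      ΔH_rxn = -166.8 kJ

ΔH_rxn = -290.9 kJ

(a) reversed (C2H6(g) must end up as a reactant): +84.7 kJ
(b) × 3 (scale by 3 for the 3 CHCl3(l)): (3)·(-134.1) = -402.3 kJ
(c) reversed and × 3 (HCl(g) must end up as a reactant; ×3 to match 3 HCl(g) in the target): (-3)·(-92.3) = +276.9 kJ
(d) × 3/2 (scale by 3/2 for the 3/2 C2H4Cl2(l)): (3/2)·(-166.8) = -250.2 kJ
Since enthalpy is a state function, ΔH_rxn = (+84.7) + (-402.3) + (+276.9) + (-250.2) = -290.9 kJ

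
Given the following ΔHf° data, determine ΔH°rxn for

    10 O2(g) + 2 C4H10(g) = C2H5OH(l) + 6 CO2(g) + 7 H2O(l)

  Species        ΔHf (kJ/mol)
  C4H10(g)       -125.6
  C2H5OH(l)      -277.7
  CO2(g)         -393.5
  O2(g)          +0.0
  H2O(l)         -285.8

ΔH°rxn = -4388.1 kJ/mol

Products: 1·(-277.7) + 6·(-393.5) + 7·(-285.8) = -4639.3
Reactants: 10·(+0.0) + 2·(-125.6) = -251.2
ΔH°rxn = (-4639.3) − (-251.2) = -4388.1 kJ/mol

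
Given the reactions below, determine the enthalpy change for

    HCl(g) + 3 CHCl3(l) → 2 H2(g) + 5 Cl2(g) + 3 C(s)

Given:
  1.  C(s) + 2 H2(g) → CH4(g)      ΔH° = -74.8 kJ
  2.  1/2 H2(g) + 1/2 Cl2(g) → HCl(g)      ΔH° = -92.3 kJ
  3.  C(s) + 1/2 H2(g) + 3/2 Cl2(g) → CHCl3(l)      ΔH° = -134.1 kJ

eq. 1: not needed.
eq. 2 reversed: +92.3 kJ
eq. 3 reversed and × 3: (-3)·(-134.1) = +402.3 kJ
Since enthalpy is a state function, ΔH° = (+92.3) + (+402.3) = 494.6 kJ

ΔH° = 494.6 kJ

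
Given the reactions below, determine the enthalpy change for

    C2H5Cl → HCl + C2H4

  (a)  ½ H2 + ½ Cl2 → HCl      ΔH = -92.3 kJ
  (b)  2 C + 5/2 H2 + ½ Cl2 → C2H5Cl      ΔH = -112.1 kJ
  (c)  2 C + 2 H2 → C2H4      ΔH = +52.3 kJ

(a) as written: -92.3 kJ
(b) reversed: +112.1 kJ
(c) as written: +52.3 kJ
Since enthalpy is a state function, ΔH = (1)·(-92.3) + (-1)·(-112.1) + (1)·(+52.3) = 72.1 kJ

ΔH = 72.1 kJ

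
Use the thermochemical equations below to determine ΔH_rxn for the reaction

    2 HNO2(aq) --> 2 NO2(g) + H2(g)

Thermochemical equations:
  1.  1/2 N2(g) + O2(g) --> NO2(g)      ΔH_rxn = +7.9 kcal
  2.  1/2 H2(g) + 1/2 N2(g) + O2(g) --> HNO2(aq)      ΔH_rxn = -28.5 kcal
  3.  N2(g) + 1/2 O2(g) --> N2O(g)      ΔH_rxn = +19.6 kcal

eq. 1 × 2: (2)·(+7.9) = +15.8 kcal
eq. 2 reversed and × 2: (-2)·(-28.5) = +57.0 kcal
eq. 3: not needed.
Combining the equations, ΔH_rxn = (+15.8) + (+57.0) = 72.8 kcal

ΔH_rxn = 72.8 kcal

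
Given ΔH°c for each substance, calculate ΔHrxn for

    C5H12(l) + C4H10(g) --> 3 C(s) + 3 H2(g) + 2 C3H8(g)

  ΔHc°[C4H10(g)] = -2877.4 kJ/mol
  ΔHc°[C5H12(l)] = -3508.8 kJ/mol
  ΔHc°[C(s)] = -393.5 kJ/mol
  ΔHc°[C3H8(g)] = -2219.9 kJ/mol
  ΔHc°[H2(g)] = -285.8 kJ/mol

Using ΔH = Σ nΔHc°(reactants) − Σ nΔHc°(products):
= [1·(-3508.8) + 1·(-2877.4)] − [3·(-393.5) + 3·(-285.8) + 2·(-2219.9)]
= 91.5 kJ/mol

ΔHrxn = 91.5 kJ/mol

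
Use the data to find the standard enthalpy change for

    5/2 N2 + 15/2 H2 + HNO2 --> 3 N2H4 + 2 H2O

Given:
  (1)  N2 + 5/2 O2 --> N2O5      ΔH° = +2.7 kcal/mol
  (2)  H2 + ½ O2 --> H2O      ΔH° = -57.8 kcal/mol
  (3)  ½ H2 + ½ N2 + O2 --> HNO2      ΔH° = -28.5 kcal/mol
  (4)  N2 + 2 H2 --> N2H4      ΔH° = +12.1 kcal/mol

ΔH° = -50.8 kcal/mol

(1): not needed.
(2) × 2: (2)·(-57.8) = -115.6 kcal/mol
(3) reversed: +28.5 kcal/mol
(4) × 3: (3)·(+12.1) = +36.3 kcal/mol
Since enthalpy is a state function, ΔH° = (-115.6) + (+28.5) + (+36.3) = -50.8 kcal/mol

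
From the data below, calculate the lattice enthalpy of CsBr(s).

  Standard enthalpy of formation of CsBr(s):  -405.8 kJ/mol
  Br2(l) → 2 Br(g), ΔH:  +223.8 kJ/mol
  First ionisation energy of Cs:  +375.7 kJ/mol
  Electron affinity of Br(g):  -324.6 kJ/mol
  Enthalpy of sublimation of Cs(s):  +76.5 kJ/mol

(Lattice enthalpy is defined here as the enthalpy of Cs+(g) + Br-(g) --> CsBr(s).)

U = -645.3 kJ/mol

ΔHf° = 1·ΔHsub + 1·(ΣIE) + 1/2·D(Br2) + 1·EA + U
-405.8 = 1·(+76.5) + 1·(+375.7) + 1/2·(+223.8) + 1·(-324.6) + U
U = -405.8 − (+239.5) = -645.3 kJ/mol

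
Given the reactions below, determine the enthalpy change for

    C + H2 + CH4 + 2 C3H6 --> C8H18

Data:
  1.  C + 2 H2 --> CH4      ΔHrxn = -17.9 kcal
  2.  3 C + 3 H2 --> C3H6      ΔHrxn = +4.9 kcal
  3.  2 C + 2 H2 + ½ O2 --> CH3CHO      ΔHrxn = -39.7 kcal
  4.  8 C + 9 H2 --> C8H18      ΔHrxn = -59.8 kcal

eq. 1 reversed (CH4 must end up as a reactant): +17.9 kcal
eq. 2 reversed and × 2 (C3H6 must end up as a reactant; scale by 2 for the 2 C3H6): (-2)·(+4.9) = -9.8 kcal
eq. 3: not needed (CH3CHO appears nowhere else).
eq. 4 as written (C8H18 already on the product side): -59.8 kcal
ΔHrxn = (+17.9) + (-9.8) + (-59.8) = -51.7 kcal

ΔHrxn = -51.7 kcal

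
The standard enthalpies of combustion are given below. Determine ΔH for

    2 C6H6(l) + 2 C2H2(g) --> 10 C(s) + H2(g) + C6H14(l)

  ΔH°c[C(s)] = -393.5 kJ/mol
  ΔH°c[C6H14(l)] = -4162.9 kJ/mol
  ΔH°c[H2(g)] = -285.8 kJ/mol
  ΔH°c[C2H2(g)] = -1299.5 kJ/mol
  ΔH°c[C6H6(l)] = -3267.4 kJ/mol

Using ΔH = Σ nΔHc°(reactants) − Σ nΔHc°(products):
= [2·(-3267.4) + 2·(-1299.5)] − [10·(-393.5) + 1·(-285.8) + 1·(-4162.9)]
= -750.1 kJ/mol

ΔH = -750.1 kJ/mol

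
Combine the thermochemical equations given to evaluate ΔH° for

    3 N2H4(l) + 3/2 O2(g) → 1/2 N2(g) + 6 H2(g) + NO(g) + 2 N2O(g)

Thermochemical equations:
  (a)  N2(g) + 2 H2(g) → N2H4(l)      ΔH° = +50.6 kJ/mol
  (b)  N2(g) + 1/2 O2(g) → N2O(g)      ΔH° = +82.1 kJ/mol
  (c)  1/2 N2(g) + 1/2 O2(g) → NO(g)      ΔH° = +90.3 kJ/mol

(a) reversed and × 3 (N2H4(l) must end up as a reactant; scale by 3 for the 3 N2H4(l)): (-3)·(+50.6) = -151.8 kJ/mol
(b) × 2 (×2 to match 2 N2O(g) in the target): (2)·(+82.1) = +164.2 kJ/mol
(c) as written (NO(g) already on the product side): +90.3 kJ/mol
ΔH° = (-151.8) + (+164.2) + (+90.3) = 102.7 kJ/mol

ΔH° = 102.7 kJ/mol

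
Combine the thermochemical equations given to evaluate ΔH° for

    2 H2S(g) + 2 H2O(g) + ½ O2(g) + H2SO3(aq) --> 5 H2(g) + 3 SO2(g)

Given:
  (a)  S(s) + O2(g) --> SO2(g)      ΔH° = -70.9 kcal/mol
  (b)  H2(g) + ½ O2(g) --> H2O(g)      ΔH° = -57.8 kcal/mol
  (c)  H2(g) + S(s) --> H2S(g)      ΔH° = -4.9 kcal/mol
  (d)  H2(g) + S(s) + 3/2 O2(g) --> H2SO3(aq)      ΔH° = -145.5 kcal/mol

ΔH° = 58.2 kcal/mol

(a) × 3: (3)·(-70.9) = -212.7 kcal/mol
(b) reversed and × 2: (-2)·(-57.8) = +115.6 kcal/mol
(c) reversed and × 2: (-2)·(-4.9) = +9.8 kcal/mol
(d) reversed: +145.5 kcal/mol
ΔH° = (-212.7) + (+115.6) + (+9.8) + (+145.5) = 58.2 kcal/mol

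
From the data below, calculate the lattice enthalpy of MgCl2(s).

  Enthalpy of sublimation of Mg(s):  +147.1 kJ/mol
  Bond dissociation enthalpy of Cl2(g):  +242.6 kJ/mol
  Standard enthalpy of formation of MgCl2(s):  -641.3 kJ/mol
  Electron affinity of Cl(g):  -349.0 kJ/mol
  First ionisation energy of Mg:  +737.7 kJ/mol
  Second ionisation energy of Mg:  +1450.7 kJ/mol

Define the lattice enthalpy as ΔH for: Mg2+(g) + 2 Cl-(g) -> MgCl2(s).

U = -2521.4 kJ/mol

ΔHf° = 1·ΔHsub + 1·(ΣIE) + 1·D(Cl2) + 2·EA + U
-641.3 = 1·(+147.1) + 1·(+2188.4) + 1·(+242.6) + 2·(-349.0) + U
U = -641.3 − (+1880.1) = -2521.4 kJ/mol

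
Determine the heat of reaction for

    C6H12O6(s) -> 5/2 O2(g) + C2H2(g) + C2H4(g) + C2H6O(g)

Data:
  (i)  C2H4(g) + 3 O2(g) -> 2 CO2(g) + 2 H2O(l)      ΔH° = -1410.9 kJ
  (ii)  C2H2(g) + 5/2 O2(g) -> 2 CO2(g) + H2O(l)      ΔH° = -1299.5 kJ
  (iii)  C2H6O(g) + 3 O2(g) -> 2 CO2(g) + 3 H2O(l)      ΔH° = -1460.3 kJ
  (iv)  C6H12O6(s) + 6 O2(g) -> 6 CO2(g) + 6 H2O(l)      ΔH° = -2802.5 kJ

ΔH° = 1368.2 kJ

(i) reversed: +1410.9 kJ
(ii) reversed: +1299.5 kJ
(iii) reversed: +1460.3 kJ
(iv) as written: -2802.5 kJ
Combining the equations, ΔH° = (+1410.9) + (+1299.5) + (+1460.3) + (-2802.5) = 1368.2 kJ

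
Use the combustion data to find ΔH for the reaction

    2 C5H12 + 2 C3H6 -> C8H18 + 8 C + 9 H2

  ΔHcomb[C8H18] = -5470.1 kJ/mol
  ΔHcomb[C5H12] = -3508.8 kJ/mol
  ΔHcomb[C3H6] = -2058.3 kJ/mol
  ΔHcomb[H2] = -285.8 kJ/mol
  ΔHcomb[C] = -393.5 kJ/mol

ΔH = 56.1 kJ/mol

Using ΔH = Σ nΔHc°(reactants) − Σ nΔHc°(products):
= [2·(-3508.8) + 2·(-2058.3)] − [1·(-5470.1) + 8·(-393.5) + 9·(-285.8)]
= 56.1 kJ/mol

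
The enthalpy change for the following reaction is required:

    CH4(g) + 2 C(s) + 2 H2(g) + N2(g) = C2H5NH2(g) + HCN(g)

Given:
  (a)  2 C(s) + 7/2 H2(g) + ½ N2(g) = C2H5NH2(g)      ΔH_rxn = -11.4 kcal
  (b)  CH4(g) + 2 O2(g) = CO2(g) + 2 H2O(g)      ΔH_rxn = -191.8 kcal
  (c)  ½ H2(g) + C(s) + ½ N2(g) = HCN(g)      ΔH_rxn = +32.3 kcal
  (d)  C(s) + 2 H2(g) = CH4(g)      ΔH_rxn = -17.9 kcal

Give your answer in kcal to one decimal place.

ΔH_rxn = 38.8 kcal

(a) as written (C2H5NH2(g) already on the product side): -11.4 kcal
(b): not needed (O2(g) appears nowhere else).
(c) as written (HCN(g) already on the product side): +32.3 kcal
(d) reversed: +17.9 kcal
ΔH_rxn = (1)·(-11.4) + (1)·(+32.3) + (-1)·(-17.9) = 38.8 kcal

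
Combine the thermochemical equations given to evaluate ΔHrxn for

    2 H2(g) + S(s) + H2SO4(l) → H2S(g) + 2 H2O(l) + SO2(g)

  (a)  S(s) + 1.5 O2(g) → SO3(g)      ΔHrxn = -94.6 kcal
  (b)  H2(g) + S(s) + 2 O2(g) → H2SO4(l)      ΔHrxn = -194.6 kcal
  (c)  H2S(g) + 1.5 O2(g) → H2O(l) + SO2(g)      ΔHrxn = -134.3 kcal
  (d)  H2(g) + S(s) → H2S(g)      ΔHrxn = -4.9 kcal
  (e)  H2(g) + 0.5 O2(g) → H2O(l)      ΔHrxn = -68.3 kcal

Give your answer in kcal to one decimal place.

(a): not needed.
(b) reversed: +194.6 kcal
(c) as written: -134.3 kcal
(d) × 2: (2)·(-4.9) = -9.8 kcal
(e) as written: -68.3 kcal
Since enthalpy is a state function, ΔHrxn = (-1)·(-194.6) + (1)·(-134.3) + (2)·(-4.9) + (1)·(-68.3) = -17.8 kcal

ΔHrxn = -17.8 kcal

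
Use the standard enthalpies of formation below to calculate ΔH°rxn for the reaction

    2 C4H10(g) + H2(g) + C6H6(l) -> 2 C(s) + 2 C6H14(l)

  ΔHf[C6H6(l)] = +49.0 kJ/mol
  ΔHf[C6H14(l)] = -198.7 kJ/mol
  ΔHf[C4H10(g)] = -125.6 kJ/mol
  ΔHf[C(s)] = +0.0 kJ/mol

Products: 2·(+0.0) + 2·(-198.7) = -397.4
Reactants: 2·(-125.6) + 1·(+0.0) + 1·(+49.0) = -202.2
ΔH°rxn = (-397.4) − (-202.2) = -195.2 kJ/mol

ΔH°rxn = -195.2 kJ/mol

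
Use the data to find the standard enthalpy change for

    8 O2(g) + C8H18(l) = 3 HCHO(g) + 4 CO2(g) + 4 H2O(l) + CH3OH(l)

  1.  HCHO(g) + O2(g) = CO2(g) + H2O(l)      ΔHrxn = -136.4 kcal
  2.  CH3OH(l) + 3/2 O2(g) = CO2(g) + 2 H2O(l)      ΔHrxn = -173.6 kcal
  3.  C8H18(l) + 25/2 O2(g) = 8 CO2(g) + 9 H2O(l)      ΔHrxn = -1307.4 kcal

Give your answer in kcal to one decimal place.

ΔHrxn = -724.6 kcal

eq. 1 reversed and × 3: (-3)·(-136.4) = +409.2 kcal
eq. 2 reversed: +173.6 kcal
eq. 3 as written: -1307.4 kcal
ΔHrxn = (-3)·(-136.4) + (-1)·(-173.6) + (1)·(-1307.4) = -724.6 kcal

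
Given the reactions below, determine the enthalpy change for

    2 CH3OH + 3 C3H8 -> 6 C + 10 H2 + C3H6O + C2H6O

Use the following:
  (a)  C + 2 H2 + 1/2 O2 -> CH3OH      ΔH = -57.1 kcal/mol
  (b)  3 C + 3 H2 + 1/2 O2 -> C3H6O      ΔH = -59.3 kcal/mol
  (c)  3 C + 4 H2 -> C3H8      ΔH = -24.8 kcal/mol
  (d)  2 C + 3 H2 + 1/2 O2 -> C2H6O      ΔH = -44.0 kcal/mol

ΔH = 85.3 kcal/mol

(a) reversed and × 2 (CH3OH must end up as a reactant; scale by 2 for the 2 CH3OH): (-2)·(-57.1) = +114.2 kcal/mol
(b) as written (C3H6O already on the product side): -59.3 kcal/mol
(c) reversed and × 3 (C3H8 must end up as a reactant; scale by 3 for the 3 C3H8): (-3)·(-24.8) = +74.4 kcal/mol
(d) as written (C2H6O already on the product side): -44.0 kcal/mol
ΔH = (+114.2) + (-59.3) + (+74.4) + (-44.0) = 85.3 kcal/mol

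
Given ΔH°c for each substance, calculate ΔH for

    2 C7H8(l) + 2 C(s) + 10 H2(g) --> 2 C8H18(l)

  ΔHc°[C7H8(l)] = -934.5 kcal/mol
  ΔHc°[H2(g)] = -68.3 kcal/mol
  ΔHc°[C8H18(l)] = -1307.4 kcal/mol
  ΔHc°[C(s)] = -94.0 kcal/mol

Using ΔH = Σ nΔHc°(reactants) − Σ nΔHc°(products):
= [2·(-934.5) + 2·(-94.0) + 10·(-68.3)] − [2·(-1307.4)]
= -125.2 kcal/mol

ΔH = -125.2 kcal/mol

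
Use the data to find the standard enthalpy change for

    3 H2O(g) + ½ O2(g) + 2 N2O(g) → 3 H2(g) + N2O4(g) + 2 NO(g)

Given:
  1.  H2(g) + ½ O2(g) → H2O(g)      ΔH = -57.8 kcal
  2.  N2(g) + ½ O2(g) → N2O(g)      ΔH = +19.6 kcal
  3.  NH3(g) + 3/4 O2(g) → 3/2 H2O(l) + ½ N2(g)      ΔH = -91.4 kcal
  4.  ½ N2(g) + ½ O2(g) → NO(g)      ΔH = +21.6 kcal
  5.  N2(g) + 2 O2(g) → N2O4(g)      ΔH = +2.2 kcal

ΔH = 179.6 kcal

eq. 1 reversed and × 3 (reverse to put H2O(g) on the reactant side; ×3 to match 3 H2O(g) in the target): (-3)·(-57.8) = +173.4 kcal
eq. 2 reversed and × 2 (N2O(g) must end up as a reactant; ×2 to match 2 N2O(g) in the target): (-2)·(+19.6) = -39.2 kcal
eq. 3: not needed (NH3(g) appears nowhere else).
eq. 4 × 2 (scale by 2 for the 2 NO(g)): (2)·(+21.6) = +43.2 kcal
eq. 5 as written (N2O4(g) already on the product side): +2.2 kcal
Since enthalpy is a state function, ΔH = (+173.4) + (-39.2) + (+43.2) + (+2.2) = 179.6 kcal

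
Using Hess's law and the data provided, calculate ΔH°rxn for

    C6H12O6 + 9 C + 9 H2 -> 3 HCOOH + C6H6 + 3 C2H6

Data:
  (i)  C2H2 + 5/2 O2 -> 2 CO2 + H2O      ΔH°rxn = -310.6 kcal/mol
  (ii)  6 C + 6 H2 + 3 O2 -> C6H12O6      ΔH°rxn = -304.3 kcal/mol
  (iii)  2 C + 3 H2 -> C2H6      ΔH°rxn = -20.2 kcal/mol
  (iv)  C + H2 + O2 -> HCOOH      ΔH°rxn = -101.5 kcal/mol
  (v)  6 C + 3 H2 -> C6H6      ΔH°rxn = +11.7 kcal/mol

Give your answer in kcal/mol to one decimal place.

ΔH°rxn = -49.1 kcal/mol

(i): not needed.
(ii) reversed: +304.3 kcal/mol
(iii) × 3: (3)·(-20.2) = -60.6 kcal/mol
(iv) × 3: (3)·(-101.5) = -304.5 kcal/mol
(v) as written: +11.7 kcal/mol
ΔH°rxn = (+304.3) + (-60.6) + (-304.5) + (+11.7) = -49.1 kcal/mol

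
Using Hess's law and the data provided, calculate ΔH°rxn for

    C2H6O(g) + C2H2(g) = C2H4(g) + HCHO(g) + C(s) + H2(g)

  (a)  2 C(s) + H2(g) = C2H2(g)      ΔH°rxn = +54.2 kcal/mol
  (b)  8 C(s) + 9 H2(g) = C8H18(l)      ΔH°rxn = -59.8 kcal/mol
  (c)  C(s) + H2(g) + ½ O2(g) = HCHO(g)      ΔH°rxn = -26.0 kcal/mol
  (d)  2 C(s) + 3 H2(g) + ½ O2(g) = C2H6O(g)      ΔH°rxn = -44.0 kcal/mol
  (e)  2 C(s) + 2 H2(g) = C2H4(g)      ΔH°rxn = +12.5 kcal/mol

(a) reversed (reverse to put C2H2(g) on the reactant side): -54.2 kcal/mol
(b): not needed (C8H18(l) appears nowhere else).
(c) as written (HCHO(g) already on the product side): -26.0 kcal/mol
(d) reversed (reverse to put C2H6O(g) on the reactant side): +44.0 kcal/mol
(e) as written (C2H4(g) already on the product side): +12.5 kcal/mol
ΔH°rxn = (-1)·(+54.2) + (1)·(-26.0) + (-1)·(-44.0) + (1)·(+12.5) = -23.7 kcal/mol

ΔH°rxn = -23.7 kcal/mol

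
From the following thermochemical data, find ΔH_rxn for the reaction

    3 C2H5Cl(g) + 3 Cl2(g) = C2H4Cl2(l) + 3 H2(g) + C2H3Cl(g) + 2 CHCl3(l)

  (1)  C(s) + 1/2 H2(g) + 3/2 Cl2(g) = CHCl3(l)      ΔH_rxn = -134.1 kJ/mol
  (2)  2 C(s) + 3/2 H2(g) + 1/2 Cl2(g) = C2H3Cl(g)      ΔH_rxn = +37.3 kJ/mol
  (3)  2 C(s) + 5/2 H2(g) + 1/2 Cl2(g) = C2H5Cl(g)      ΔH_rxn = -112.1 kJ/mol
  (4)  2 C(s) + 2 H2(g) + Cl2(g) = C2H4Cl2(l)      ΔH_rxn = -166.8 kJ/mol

ΔH_rxn = -61.4 kJ/mol

(1) × 2: (2)·(-134.1) = -268.2 kJ/mol
(2) as written: +37.3 kJ/mol
(3) reversed and × 3: (-3)·(-112.1) = +336.3 kJ/mol
(4) as written: -166.8 kJ/mol
Summing the manipulated equations, ΔH_rxn = (-268.2) + (+37.3) + (+336.3) + (-166.8) = -61.4 kJ/mol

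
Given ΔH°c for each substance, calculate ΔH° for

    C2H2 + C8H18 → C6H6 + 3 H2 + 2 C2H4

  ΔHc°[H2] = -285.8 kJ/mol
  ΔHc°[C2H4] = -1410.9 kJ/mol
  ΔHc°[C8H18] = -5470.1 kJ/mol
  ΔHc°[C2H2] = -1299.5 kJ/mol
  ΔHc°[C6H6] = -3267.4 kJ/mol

ΔH° = 177.0 kJ/mol

With combustion enthalpies, reactants minus products:
= [1·(-1299.5) + 1·(-5470.1)] − [1·(-3267.4) + 3·(-285.8) + 2·(-1410.9)]
= 177.0 kJ/mol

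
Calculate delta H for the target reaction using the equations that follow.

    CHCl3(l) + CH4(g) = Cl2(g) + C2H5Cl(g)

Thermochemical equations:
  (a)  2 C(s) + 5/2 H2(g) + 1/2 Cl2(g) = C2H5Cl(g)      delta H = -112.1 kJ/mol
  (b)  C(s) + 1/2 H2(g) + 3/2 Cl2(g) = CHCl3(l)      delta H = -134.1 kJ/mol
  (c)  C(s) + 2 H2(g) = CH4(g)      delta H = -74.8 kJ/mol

(a) as written: -112.1 kJ/mol
(b) reversed: +134.1 kJ/mol
(c) reversed: +74.8 kJ/mol
Combining the equations, delta H = (1)·(-112.1) + (-1)·(-134.1) + (-1)·(-74.8) = 96.8 kJ/mol

delta H = 96.8 kJ/mol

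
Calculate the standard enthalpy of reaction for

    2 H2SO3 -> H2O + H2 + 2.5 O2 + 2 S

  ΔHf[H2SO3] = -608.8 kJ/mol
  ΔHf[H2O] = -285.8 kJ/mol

ΔH°rxn = Σ nΔHf°(products) − Σ nΔHf°(reactants).
Products: 1·(-285.8) + 1·(+0.0) + 5/2·(+0.0) + 2·(+0.0) = -285.8
Reactants: 2·(-608.8) = -1217.6
ΔHrxn = (-285.8) − (-1217.6) = 931.8 kJ/mol

ΔHrxn = 931.8 kJ/mol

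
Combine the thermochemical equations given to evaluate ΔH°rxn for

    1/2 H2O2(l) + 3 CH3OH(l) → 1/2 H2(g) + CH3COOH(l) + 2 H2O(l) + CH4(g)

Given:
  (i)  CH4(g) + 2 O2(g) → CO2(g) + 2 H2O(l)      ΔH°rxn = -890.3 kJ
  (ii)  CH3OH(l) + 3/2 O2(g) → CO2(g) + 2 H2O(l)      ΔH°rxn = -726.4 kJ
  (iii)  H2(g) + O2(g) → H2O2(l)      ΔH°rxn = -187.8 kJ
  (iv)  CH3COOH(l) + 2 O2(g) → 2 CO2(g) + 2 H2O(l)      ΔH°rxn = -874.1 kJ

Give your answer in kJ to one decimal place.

(i) reversed (CH4(g) must end up as a product): +890.3 kJ
(ii) × 3 (×3 to match 3 CH3OH(l) in the target): (3)·(-726.4) = -2179.2 kJ
(iii) reversed and × 1/2 (reverse to put H2O2(l) on the reactant side; ×1/2 to match 1/2 H2O2(l) in the target): (-1/2)·(-187.8) = +93.9 kJ
(iv) reversed (reverse to put CH3COOH(l) on the product side): +874.1 kJ
Since enthalpy is a state function, ΔH°rxn = (-1)·(-890.3) + (3)·(-726.4) + (-1/2)·(-187.8) + (-1)·(-874.1) = -320.9 kJ

ΔH°rxn = -320.9 kJ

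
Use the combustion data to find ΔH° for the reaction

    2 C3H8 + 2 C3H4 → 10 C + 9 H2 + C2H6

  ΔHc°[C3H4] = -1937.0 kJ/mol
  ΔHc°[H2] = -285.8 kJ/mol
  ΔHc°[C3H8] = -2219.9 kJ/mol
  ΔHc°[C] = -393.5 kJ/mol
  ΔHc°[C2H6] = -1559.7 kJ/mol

Using ΔH = Σ nΔHc°(reactants) − Σ nΔHc°(products):
= [2·(-2219.9) + 2·(-1937.0)] − [10·(-393.5) + 9·(-285.8) + 1·(-1559.7)]
= -246.9 kJ/mol

ΔH° = -246.9 kJ/mol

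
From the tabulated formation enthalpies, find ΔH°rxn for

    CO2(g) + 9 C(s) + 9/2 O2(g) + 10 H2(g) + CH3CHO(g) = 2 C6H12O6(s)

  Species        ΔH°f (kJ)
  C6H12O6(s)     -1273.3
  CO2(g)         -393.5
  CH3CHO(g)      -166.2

ΔH°rxn = -1986.9 kJ

ΔH°rxn = Σ nΔHf°(products) − Σ nΔHf°(reactants).
Products: 2·(-1273.3) = -2546.6
Reactants: 1·(-393.5) + 9·(+0.0) + 9/2·(+0.0) + 10·(+0.0) + 1·(-166.2) = -559.7
ΔH°rxn = (-2546.6) − (-559.7) = -1986.9 kJ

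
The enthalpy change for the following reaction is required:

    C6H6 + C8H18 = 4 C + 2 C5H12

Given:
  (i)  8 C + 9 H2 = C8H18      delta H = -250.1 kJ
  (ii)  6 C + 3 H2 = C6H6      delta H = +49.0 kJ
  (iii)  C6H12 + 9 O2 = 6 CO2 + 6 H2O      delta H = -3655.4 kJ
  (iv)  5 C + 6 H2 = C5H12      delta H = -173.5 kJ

delta H = -145.9 kJ

(i) reversed (C8H18 must end up as a reactant): +250.1 kJ
(ii) reversed (reverse to put C6H6 on the reactant side): -49.0 kJ
(iii): not needed (C6H12 appears nowhere else).
(iv) × 2 (×2 to match 2 C5H12 in the target): (2)·(-173.5) = -347.0 kJ
Since enthalpy is a state function, delta H = (+250.1) + (-49.0) + (-347.0) = -145.9 kJ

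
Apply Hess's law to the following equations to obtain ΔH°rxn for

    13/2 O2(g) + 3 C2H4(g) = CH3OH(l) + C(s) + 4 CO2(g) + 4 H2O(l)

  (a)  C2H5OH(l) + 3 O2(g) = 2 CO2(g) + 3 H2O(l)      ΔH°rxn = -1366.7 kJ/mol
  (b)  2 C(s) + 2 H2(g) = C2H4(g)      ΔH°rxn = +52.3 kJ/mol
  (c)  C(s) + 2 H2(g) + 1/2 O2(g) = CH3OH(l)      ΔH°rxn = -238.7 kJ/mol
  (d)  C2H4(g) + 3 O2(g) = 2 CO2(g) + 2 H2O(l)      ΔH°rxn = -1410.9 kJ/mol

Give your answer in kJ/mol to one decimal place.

ΔH°rxn = -3112.8 kJ/mol

(a): not needed (C2H5OH(l) appears nowhere else).
(b) reversed: -52.3 kJ/mol
(c) as written (CH3OH(l) already on the product side): -238.7 kJ/mol
(d) × 2: (2)·(-1410.9) = -2821.8 kJ/mol
ΔH°rxn = (-52.3) + (-238.7) + (-2821.8) = -3112.8 kJ/mol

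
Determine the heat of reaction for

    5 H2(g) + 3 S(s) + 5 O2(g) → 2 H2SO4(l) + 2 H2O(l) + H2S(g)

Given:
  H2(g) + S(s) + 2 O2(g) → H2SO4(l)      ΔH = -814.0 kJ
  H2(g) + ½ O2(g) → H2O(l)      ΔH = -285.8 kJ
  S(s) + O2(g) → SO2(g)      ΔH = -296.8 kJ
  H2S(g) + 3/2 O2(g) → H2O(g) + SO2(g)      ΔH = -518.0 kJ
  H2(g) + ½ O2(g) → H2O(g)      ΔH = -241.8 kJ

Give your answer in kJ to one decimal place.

ΔH = -2220.2 kJ

equation 1 × 2: (2)·(-814.0) = -1628.0 kJ
equation 2 × 2: (2)·(-285.8) = -571.6 kJ
equation 3 as written: -296.8 kJ
equation 4 reversed: +518.0 kJ
equation 5 as written: -241.8 kJ
Summing the manipulated equations, ΔH = (2)·(-814.0) + (2)·(-285.8) + (1)·(-296.8) + (-1)·(-518.0) + (1)·(-241.8) = -2220.2 kJ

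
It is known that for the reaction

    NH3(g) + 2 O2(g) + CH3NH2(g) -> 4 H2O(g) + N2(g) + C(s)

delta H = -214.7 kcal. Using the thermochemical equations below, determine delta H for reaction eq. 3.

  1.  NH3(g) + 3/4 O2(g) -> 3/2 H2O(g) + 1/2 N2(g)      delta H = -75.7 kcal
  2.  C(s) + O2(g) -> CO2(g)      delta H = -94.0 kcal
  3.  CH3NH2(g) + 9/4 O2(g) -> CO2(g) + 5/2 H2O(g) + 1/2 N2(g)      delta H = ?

eq. 1 as written: -75.7 kcal
eq. 2 reversed: +94.0 kcal
eq. 3 as written: contributes x
-214.7 = (-75.7) + (+94.0) + x
x = (-214.7 − (+18.3)) / (1) = -233.0 kcal

delta H = -233.0 kcal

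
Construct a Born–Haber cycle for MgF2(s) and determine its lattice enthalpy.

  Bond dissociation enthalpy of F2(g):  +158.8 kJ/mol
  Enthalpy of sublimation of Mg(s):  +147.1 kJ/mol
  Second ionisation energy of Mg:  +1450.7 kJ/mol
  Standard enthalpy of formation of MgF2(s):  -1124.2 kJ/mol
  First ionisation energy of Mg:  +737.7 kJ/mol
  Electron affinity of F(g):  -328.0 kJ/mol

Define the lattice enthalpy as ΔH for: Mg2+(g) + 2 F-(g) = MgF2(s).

ΔHf° = 1·ΔHsub + 1·(ΣIE) + 1·D(F2) + 2·EA + U
-1124.2 = 1·(+147.1) + 1·(+2188.4) + 1·(+158.8) + 2·(-328.0) + U
U = -1124.2 − (+1838.3) = -2962.5 kJ/mol

U = -2962.5 kJ/mol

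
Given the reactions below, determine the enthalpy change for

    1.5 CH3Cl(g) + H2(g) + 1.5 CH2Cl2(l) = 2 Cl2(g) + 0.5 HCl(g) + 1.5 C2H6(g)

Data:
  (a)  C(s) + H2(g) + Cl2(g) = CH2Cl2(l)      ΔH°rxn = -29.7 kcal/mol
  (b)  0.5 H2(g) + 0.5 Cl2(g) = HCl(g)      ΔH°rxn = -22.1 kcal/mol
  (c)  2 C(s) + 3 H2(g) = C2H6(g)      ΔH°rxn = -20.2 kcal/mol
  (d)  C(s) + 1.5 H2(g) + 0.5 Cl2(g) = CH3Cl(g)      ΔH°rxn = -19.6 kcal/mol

(a) reversed and × 3/2 (CH2Cl2(l) must end up as a reactant; ×3/2 to match 3/2 CH2Cl2(l) in the target): (-3/2)·(-29.7) = +44.55 kcal/mol
(b) × 1/2 (scale by 1/2 for the 1/2 HCl(g)): (1/2)·(-22.1) = -11.05 kcal/mol
(c) × 3/2 (×3/2 to match 3/2 C2H6(g) in the target): (3/2)·(-20.2) = -30.3 kcal/mol
(d) reversed and × 3/2 (reverse to put CH3Cl(g) on the reactant side; ×3/2 to match 3/2 CH3Cl(g) in the target): (-3/2)·(-19.6) = +29.4 kcal/mol
ΔH°rxn = (-3/2)·(-29.7) + (1/2)·(-22.1) + (3/2)·(-20.2) + (-3/2)·(-19.6) = 32.6 kcal/mol

ΔH°rxn = 32.6 kcal/mol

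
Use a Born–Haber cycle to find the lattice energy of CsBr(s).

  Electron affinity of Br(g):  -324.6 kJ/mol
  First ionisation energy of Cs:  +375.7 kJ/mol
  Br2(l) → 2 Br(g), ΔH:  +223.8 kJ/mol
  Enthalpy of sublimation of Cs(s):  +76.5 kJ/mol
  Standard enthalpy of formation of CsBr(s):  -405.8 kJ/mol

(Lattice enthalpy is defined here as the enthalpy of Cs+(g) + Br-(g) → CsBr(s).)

ΔHf° = 1·ΔHsub + 1·(ΣIE) + 1/2·D(Br2) + 1·EA + U
-405.8 = 1·(+76.5) + 1·(+375.7) + 1/2·(+223.8) + 1·(-324.6) + U
U = -405.8 − (+239.5) = -645.3 kJ/mol

U = -645.3 kJ/mol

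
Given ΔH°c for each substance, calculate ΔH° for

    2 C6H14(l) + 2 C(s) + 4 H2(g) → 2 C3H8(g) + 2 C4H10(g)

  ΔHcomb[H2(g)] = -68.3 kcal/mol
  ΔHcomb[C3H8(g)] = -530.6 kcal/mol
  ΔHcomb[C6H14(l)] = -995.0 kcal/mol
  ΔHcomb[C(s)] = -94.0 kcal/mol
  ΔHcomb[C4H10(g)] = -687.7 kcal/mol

ΔH° = -14.6 kcal/mol

With combustion enthalpies, reactants minus products:
= [2·(-995.0) + 2·(-94.0) + 4·(-68.3)] − [2·(-530.6) + 2·(-687.7)]
= -14.6 kcal/mol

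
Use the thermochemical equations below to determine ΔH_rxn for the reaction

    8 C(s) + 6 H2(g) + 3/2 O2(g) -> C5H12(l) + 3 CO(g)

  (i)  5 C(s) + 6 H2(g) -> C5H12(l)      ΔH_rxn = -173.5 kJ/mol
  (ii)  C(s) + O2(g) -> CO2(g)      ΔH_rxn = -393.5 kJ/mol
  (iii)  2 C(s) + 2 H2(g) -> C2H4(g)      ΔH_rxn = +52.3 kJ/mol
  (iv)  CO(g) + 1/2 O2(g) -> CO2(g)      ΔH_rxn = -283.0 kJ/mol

(i) as written: -173.5 kJ/mol
(ii) × 3: (3)·(-393.5) = -1180.5 kJ/mol
(iii): not needed.
(iv) reversed and × 3: (-3)·(-283.0) = +849.0 kJ/mol
ΔH_rxn = (-173.5) + (-1180.5) + (+849.0) = -505.0 kJ/mol

ΔH_rxn = -505.0 kJ/mol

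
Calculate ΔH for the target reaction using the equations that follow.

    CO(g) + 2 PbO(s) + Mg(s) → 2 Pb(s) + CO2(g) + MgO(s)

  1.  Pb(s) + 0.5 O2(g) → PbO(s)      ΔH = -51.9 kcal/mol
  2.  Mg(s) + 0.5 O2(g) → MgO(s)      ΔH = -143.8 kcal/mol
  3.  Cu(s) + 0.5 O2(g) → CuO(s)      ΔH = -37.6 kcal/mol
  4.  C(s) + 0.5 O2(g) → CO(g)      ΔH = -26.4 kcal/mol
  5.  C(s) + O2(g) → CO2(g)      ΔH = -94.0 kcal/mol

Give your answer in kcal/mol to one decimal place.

eq. 1 reversed and × 2: (-2)·(-51.9) = +103.8 kcal/mol
eq. 2 as written: -143.8 kcal/mol
eq. 3: not needed.
eq. 4 reversed: +26.4 kcal/mol
eq. 5 as written: -94.0 kcal/mol
ΔH = (-2)·(-51.9) + (1)·(-143.8) + (-1)·(-26.4) + (1)·(-94.0) = -107.6 kcal/mol

ΔH = -107.6 kcal/mol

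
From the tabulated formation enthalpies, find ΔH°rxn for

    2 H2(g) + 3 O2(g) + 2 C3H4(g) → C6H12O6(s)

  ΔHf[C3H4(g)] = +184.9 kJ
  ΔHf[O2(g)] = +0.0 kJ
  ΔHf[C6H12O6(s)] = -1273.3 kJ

ΔH°rxn = -1643.1 kJ

Products: 1·(-1273.3) = -1273.3
Reactants: 2·(+0.0) + 3·(+0.0) + 2·(+184.9) = +369.8
ΔH°rxn = (-1273.3) − (+369.8) = -1643.1 kJ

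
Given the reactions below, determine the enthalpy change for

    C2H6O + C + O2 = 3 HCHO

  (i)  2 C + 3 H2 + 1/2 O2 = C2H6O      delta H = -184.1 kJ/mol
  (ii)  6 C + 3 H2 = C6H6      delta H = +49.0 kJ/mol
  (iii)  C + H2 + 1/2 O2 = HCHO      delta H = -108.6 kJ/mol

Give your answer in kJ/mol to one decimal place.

(i) reversed (C2H6O must end up as a reactant): +184.1 kJ/mol
(ii): not needed (C6H6 appears nowhere else).
(iii) × 3 (scale by 3 for the 3 HCHO): (3)·(-108.6) = -325.8 kJ/mol
Since enthalpy is a state function, delta H = (+184.1) + (-325.8) = -141.7 kJ/mol

delta H = -141.7 kJ/mol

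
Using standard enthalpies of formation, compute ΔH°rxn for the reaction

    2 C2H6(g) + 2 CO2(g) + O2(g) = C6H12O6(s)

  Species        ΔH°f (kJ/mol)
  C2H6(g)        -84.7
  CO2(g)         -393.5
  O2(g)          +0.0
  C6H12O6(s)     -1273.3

ΔH°rxn = -316.9 kJ/mol

Products: 1·(-1273.3) = -1273.3
Reactants: 2·(-84.7) + 2·(-393.5) + 1·(+0.0) = -956.4
ΔH°rxn = (-1273.3) − (-956.4) = -316.9 kJ/mol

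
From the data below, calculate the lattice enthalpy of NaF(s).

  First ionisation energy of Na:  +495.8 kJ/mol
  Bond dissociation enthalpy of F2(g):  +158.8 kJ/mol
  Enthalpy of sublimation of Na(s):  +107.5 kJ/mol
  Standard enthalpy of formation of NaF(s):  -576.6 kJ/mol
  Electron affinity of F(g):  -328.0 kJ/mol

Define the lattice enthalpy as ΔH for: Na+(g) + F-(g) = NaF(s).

ΔHf° = 1·ΔHsub + 1·(ΣIE) + 1/2·D(F2) + 1·EA + U
-576.6 = 1·(+107.5) + 1·(+495.8) + 1/2·(+158.8) + 1·(-328.0) + U
U = -576.6 − (+354.7) = -931.3 kJ/mol

U = -931.3 kJ/mol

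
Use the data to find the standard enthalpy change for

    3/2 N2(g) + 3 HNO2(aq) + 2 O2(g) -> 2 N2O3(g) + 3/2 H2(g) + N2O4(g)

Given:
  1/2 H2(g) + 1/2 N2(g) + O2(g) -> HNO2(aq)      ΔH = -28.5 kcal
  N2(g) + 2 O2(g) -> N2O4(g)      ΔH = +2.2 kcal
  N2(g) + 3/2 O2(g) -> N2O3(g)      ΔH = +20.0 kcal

equation 1 reversed and × 3: (-3)·(-28.5) = +85.5 kcal
equation 2 as written: +2.2 kcal
equation 3 × 2: (2)·(+20.0) = +40.0 kcal
ΔH = (+85.5) + (+2.2) + (+40.0) = 127.7 kcal

ΔH = 127.7 kcal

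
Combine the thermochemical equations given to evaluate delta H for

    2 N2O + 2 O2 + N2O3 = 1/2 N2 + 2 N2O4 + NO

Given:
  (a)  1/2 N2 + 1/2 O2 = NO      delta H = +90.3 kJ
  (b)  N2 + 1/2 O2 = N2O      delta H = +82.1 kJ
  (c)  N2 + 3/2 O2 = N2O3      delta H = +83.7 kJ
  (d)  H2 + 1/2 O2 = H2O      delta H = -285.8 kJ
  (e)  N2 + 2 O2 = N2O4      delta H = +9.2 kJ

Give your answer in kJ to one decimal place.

delta H = -139.2 kJ

(a) as written: +90.3 kJ
(b) reversed and × 2: (-2)·(+82.1) = -164.2 kJ
(c) reversed: -83.7 kJ
(d): not needed.
(e) × 2: (2)·(+9.2) = +18.4 kJ
Since enthalpy is a state function, delta H = (+90.3) + (-164.2) + (-83.7) + (+18.4) = -139.2 kJ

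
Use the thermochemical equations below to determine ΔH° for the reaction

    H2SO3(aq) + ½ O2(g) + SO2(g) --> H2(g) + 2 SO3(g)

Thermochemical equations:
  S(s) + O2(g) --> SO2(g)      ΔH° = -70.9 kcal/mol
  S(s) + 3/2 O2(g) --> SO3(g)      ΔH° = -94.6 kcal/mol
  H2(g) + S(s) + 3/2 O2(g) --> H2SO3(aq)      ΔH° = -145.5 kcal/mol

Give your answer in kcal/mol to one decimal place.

ΔH° = 27.2 kcal/mol

equation 1 reversed: +70.9 kcal/mol
equation 2 × 2: (2)·(-94.6) = -189.2 kcal/mol
equation 3 reversed: +145.5 kcal/mol
ΔH° = (-1)·(-70.9) + (2)·(-94.6) + (-1)·(-145.5) = 27.2 kcal/mol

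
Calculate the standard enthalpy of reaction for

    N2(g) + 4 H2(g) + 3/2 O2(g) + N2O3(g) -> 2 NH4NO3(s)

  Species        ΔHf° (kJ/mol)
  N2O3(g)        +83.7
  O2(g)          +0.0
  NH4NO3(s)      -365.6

ΔH° = -814.9 kJ/mol

ΔH°rxn = Σ nΔHf°(products) − Σ nΔHf°(reactants).
Products: 2·(-365.6) = -731.2
Reactants: 1·(+0.0) + 4·(+0.0) + 3/2·(+0.0) + 1·(+83.7) = +83.7
ΔH° = (-731.2) − (+83.7) = -814.9 kJ/mol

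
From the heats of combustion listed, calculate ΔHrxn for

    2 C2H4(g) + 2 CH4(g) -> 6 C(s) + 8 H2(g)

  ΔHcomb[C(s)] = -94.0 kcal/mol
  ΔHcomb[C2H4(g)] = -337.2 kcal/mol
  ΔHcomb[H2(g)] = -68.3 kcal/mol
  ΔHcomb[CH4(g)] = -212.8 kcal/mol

With combustion enthalpies, reactants minus products:
= [2·(-337.2) + 2·(-212.8)] − [6·(-94.0) + 8·(-68.3)]
= 10.4 kcal/mol

ΔHrxn = 10.4 kcal/mol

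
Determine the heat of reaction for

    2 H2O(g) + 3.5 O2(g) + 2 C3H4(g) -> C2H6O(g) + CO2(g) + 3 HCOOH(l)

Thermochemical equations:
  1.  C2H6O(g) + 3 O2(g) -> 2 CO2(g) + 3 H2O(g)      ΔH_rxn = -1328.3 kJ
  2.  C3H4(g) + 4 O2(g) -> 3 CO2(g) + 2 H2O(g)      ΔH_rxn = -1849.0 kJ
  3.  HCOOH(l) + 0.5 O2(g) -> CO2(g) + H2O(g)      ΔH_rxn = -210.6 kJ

ΔH_rxn = -1737.9 kJ

eq. 1 reversed (reverse to put C2H6O(g) on the product side): +1328.3 kJ
eq. 2 × 2 (scale by 2 for the 2 C3H4(g)): (2)·(-1849.0) = -3698.0 kJ
eq. 3 reversed and × 3 (HCOOH(l) must end up as a product; scale by 3 for the 3 HCOOH(l)): (-3)·(-210.6) = +631.8 kJ
ΔH_rxn = (-1)·(-1328.3) + (2)·(-1849.0) + (-3)·(-210.6) = -1737.9 kJ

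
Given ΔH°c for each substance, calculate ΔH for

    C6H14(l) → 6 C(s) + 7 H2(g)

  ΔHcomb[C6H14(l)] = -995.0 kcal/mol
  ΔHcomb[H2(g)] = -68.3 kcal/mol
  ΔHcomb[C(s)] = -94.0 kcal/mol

ΔH = 47.1 kcal/mol

Using ΔH = Σ nΔHc°(reactants) − Σ nΔHc°(products):
= [1·(-995.0)] − [6·(-94.0) + 7·(-68.3)]
= 47.1 kcal/mol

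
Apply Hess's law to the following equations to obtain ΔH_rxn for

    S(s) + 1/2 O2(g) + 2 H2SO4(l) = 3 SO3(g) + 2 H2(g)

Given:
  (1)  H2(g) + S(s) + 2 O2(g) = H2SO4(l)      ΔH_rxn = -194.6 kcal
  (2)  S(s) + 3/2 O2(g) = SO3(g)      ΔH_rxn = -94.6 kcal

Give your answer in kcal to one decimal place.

ΔH_rxn = 105.4 kcal

(1) reversed and × 2: (-2)·(-194.6) = +389.2 kcal
(2) × 3: (3)·(-94.6) = -283.8 kcal
By Hess's law, ΔH_rxn = (+389.2) + (-283.8) = 105.4 kcal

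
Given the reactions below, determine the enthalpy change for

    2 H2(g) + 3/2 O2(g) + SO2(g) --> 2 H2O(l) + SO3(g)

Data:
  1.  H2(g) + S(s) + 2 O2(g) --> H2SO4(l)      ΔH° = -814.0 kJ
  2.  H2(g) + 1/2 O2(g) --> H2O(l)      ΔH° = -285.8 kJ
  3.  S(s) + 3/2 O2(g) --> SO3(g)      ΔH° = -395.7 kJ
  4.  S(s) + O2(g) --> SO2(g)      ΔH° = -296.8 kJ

ΔH° = -670.5 kJ

eq. 1: not needed (H2SO4(l) appears nowhere else).
eq. 2 × 2 (×2 to match 2 H2O(l) in the target): (2)·(-285.8) = -571.6 kJ
eq. 3 as written (SO3(g) already on the product side): -395.7 kJ
eq. 4 reversed (reverse to put SO2(g) on the reactant side): +296.8 kJ
By Hess's law, ΔH° = (-571.6) + (-395.7) + (+296.8) = -670.5 kJ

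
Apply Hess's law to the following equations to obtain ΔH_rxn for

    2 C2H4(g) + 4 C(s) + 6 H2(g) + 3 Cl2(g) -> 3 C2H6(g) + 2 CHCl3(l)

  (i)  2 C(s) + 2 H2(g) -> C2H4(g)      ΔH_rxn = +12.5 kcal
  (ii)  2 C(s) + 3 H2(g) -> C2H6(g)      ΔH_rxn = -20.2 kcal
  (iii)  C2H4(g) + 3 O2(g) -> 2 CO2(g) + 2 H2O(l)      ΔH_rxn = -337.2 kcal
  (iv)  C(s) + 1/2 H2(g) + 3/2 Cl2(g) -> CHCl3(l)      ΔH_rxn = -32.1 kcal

(i) reversed and × 2: (-2)·(+12.5) = -25.0 kcal
(ii) × 3 (×3 to match 3 C2H6(g) in the target): (3)·(-20.2) = -60.6 kcal
(iii): not needed (CO2(g) appears nowhere else).
(iv) × 2 (scale by 2 for the 2 CHCl3(l)): (2)·(-32.1) = -64.2 kcal
Combining the equations, ΔH_rxn = (-25.0) + (-60.6) + (-64.2) = -149.8 kcal

ΔH_rxn = -149.8 kcal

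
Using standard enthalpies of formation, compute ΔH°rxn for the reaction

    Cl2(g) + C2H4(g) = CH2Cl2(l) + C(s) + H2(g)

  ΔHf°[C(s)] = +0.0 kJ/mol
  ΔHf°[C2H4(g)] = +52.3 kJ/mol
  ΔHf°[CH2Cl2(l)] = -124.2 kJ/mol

Products: 1·(-124.2) + 1·(+0.0) + 1·(+0.0) = -124.2
Reactants: 1·(+0.0) + 1·(+52.3) = +52.3
ΔH°rxn = (-124.2) − (+52.3) = -176.5 kJ/mol

ΔH°rxn = -176.5 kJ/mol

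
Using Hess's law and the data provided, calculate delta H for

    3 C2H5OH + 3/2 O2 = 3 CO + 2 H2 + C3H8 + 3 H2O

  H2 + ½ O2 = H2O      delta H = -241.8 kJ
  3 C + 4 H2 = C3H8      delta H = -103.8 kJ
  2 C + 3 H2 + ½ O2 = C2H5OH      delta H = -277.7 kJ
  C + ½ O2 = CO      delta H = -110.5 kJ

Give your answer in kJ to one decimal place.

equation 1 × 3 (scale by 3 for the 3 H2O): (3)·(-241.8) = -725.4 kJ
equation 2 as written (C3H8 already on the product side): -103.8 kJ
equation 3 reversed and × 3 (C2H5OH must end up as a reactant; scale by 3 for the 3 C2H5OH): (-3)·(-277.7) = +833.1 kJ
equation 4 × 3 (×3 to match 3 CO in the target): (3)·(-110.5) = -331.5 kJ
delta H = (3)·(-241.8) + (1)·(-103.8) + (-3)·(-277.7) + (3)·(-110.5) = -327.6 kJ

delta H = -327.6 kJ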